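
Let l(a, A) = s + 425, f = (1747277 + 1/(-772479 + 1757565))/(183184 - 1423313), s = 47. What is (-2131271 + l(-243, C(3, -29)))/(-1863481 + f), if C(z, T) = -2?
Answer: 2603055900619379106/2276492940118674037 ≈ 1.1434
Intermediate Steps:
f = -1721218110823/1221633716094 (f = (1747277 + 1/985086)/(-1240129) = (1747277 + 1/985086)*(-1/1240129) = (1721218110823/985086)*(-1/1240129) = -1721218110823/1221633716094 ≈ -1.4089)
l(a, A) = 472 (l(a, A) = 47 + 425 = 472)
(-2131271 + l(-243, C(3, -29)))/(-1863481 + f) = (-2131271 + 472)/(-1863481 - 1721218110823/1221633716094) = -2130799/(-2276492940118674037/1221633716094) = -2130799*(-1221633716094/2276492940118674037) = 2603055900619379106/2276492940118674037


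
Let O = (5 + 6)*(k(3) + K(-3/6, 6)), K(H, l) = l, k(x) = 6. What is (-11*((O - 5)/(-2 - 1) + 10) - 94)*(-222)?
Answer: -58090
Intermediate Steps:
O = 132 (O = (5 + 6)*(6 + 6) = 11*12 = 132)
(-11*((O - 5)/(-2 - 1) + 10) - 94)*(-222) = (-11*((132 - 5)/(-2 - 1) + 10) - 94)*(-222) = (-11*(127/(-3) + 10) - 94)*(-222) = (-11*(127*(-⅓) + 10) - 94)*(-222) = (-11*(-127/3 + 10) - 94)*(-222) = (-11*(-97/3) - 94)*(-222) = (1067/3 - 94)*(-222) = (785/3)*(-222) = -58090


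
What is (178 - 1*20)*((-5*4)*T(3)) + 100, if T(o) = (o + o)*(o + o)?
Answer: -113660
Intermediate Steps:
T(o) = 4*o² (T(o) = (2*o)*(2*o) = 4*o²)
(178 - 1*20)*((-5*4)*T(3)) + 100 = (178 - 1*20)*((-5*4)*(4*3²)) + 100 = (178 - 20)*(-80*9) + 100 = 158*(-20*36) + 100 = 158*(-720) + 100 = -113760 + 100 = -113660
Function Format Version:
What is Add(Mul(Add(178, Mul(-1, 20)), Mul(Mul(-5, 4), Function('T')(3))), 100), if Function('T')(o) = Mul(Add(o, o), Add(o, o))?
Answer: -113660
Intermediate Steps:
Function('T')(o) = Mul(4, Pow(o, 2)) (Function('T')(o) = Mul(Mul(2, o), Mul(2, o)) = Mul(4, Pow(o, 2)))
Add(Mul(Add(178, Mul(-1, 20)), Mul(Mul(-5, 4), Function('T')(3))), 100) = Add(Mul(Add(178, Mul(-1, 20)), Mul(Mul(-5, 4), Mul(4, Pow(3, 2)))), 100) = Add(Mul(Add(178, -20), Mul(-20, Mul(4, 9))), 100) = Add(Mul(158, Mul(-20, 36)), 100) = Add(Mul(158, -720), 100) = Add(-113760, 100) = -113660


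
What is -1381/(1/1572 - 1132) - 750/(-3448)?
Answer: 4410000393/3067863172 ≈ 1.4375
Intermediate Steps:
-1381/(1/1572 - 1132) - 750/(-3448) = -1381/(1/1572 - 1132) - 750*(-1/3448) = -1381/(-1779503/1572) + 375/1724 = -1381*(-1572/1779503) + 375/1724 = 2170932/1779503 + 375/1724 = 4410000393/3067863172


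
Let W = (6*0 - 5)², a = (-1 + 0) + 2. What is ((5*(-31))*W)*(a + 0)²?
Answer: -3875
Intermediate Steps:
a = 1 (a = -1 + 2 = 1)
W = 25 (W = (0 - 5)² = (-5)² = 25)
((5*(-31))*W)*(a + 0)² = ((5*(-31))*25)*(1 + 0)² = -155*25*1² = -3875*1 = -3875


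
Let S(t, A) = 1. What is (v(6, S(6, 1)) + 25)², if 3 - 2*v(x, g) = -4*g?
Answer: 3249/4 ≈ 812.25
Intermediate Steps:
v(x, g) = 3/2 + 2*g (v(x, g) = 3/2 - (-2)*g = 3/2 + 2*g)
(v(6, S(6, 1)) + 25)² = ((3/2 + 2*1) + 25)² = ((3/2 + 2) + 25)² = (7/2 + 25)² = (57/2)² = 3249/4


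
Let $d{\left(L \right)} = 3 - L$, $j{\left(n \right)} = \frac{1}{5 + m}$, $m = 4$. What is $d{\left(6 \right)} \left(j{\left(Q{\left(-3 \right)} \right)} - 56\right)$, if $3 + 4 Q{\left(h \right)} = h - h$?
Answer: $\frac{503}{3} \approx 167.67$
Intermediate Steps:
$Q{\left(h \right)} = - \frac{3}{4}$ ($Q{\left(h \right)} = - \frac{3}{4} + \frac{h - h}{4} = - \frac{3}{4} + \frac{1}{4} \cdot 0 = - \frac{3}{4} + 0 = - \frac{3}{4}$)
$j{\left(n \right)} = \frac{1}{9}$ ($j{\left(n \right)} = \frac{1}{5 + 4} = \frac{1}{9}$)
$d{\left(6 \right)} \left(j{\left(Q{\left(-3 \right)} \right)} - 56\right) = \left(3 - 6\right) \left(\frac{1}{9} - 56\right) = \left(3 - 6\right) \left(- \frac{503}{9}\right) = \left(-3\right) \left(- \frac{503}{9}\right) = \frac{503}{3}$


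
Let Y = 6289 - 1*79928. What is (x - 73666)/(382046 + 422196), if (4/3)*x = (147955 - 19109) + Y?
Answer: -129043/3216968 ≈ -0.040113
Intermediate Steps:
Y = -73639 (Y = 6289 - 79928 = -73639)
x = 165621/4 (x = 3*((147955 - 19109) - 73639)/4 = 3*(128846 - 73639)/4 = (3/4)*55207 = 165621/4 ≈ 41405.)
(x - 73666)/(382046 + 422196) = (165621/4 - 73666)/(382046 + 422196) = -129043/4/804242 = -129043/4*1/804242 = -129043/3216968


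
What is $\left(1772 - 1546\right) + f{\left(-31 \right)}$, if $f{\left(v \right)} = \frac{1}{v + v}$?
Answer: $\frac{14011}{62} \approx 225.98$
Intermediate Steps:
$f{\left(v \right)} = \frac{1}{2 v}$
$\left(1772 - 1546\right) + f{\left(-31 \right)} = \left(1772 - 1546\right) + \frac{1}{2 \left(-31\right)} = 226 + \frac{1}{2} \left(- \frac{1}{31}\right) = 226 - \frac{1}{62} = \frac{14011}{62}$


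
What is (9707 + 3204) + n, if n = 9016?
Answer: 21927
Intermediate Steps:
(9707 + 3204) + n = (9707 + 3204) + 9016 = 12911 + 9016 = 21927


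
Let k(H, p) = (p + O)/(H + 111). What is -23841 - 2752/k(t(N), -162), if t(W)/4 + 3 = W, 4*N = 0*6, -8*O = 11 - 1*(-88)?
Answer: -3453179/155 ≈ -22279.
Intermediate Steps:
O = -99/8 (O = -(11 - 1*(-88))/8 = -(11 + 88)/8 = -⅛*99 = -99/8 ≈ -12.375)
N = 0 (N = (0*6)/4 = (¼)*0 = 0)
t(W) = -12 + 4*W
k(H, p) = (-99/8 + p)/(111 + H) (k(H, p) = (p - 99/8)/(H + 111) = (-99/8 + p)/(111 + H))
-23841 - 2752/k(t(N), -162) = -23841 - 2752*(111 + (-12 + 4*0))/(-99/8 - 162) = -23841 - 2752/(-1395/8/(111 + (-12 + 0))) = -23841 - 2752/(-1395/8/(111 - 12)) = -23841 - 2752/(-1395/8/99) = -23841 - 2752/((1/99)*(-1395/8)) = -23841 - 2752/(-155/88) = -23841 - 2752*(-88/155) = -23841 + 242176/155 = -3453179/155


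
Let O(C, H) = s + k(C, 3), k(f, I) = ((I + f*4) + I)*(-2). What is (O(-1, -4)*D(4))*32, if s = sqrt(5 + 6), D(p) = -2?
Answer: 256 - 64*sqrt(11) ≈ 43.736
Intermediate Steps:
s = sqrt(11) ≈ 3.3166
k(f, I) = -8*f - 4*I (k(f, I) = ((I + 4*f) + I)*(-2) = (2*I + 4*f)*(-2) = -8*f - 4*I)
O(C, H) = -12 + sqrt(11) - 8*C (O(C, H) = sqrt(11) + (-8*C - 4*3) = sqrt(11) + (-8*C - 12) = sqrt(11) + (-12 - 8*C) = -12 + sqrt(11) - 8*C)
(O(-1, -4)*D(4))*32 = ((-12 + sqrt(11) - 8*(-1))*(-2))*32 = ((-12 + sqrt(11) + 8)*(-2))*32 = ((-4 + sqrt(11))*(-2))*32 = (8 - 2*sqrt(11))*32 = 256 - 64*sqrt(11)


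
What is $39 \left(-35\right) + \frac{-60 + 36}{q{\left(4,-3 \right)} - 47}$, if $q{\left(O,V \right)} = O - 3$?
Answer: $- \frac{31383}{23} \approx -1364.5$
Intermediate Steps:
$q{\left(O,V \right)} = -3 + O$
$39 \left(-35\right) + \frac{-60 + 36}{q{\left(4,-3 \right)} - 47} = 39 \left(-35\right) + \frac{-60 + 36}{\left(-3 + 4\right) - 47} = -1365 - \frac{24}{1 - 47} = -1365 - \frac{24}{-46} = -1365 - - \frac{12}{23} = -1365 + \frac{12}{23} = - \frac{31383}{23}$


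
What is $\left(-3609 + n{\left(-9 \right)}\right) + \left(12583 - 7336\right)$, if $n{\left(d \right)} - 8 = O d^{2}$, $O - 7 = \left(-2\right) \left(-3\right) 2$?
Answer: $3185$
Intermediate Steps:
$O = 19$ ($O = 7 + \left(-2\right) \left(-3\right) 2 = 7 + 6 \cdot 2 = 7 + 12 = 19$)
$n{\left(d \right)} = 8 + 19 d^{2}$
$\left(-3609 + n{\left(-9 \right)}\right) + \left(12583 - 7336\right) = \left(-3609 + \left(8 + 19 \left(-9\right)^{2}\right)\right) + \left(12583 - 7336\right) = \left(-3609 + \left(8 + 19 \cdot 81\right)\right) + \left(12583 - 7336\right) = \left(-3609 + \left(8 + 1539\right)\right) + 5247 = \left(-3609 + 1547\right) + 5247 = -2062 + 5247 = 3185$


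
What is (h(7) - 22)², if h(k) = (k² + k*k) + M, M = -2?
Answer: 5476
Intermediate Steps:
h(k) = -2 + 2*k² (h(k) = (k² + k*k) - 2 = (k² + k²) - 2 = 2*k² - 2 = -2 + 2*k²)
(h(7) - 22)² = ((-2 + 2*7²) - 22)² = ((-2 + 2*49) - 22)² = ((-2 + 98) - 22)² = (96 - 22)² = 74² = 5476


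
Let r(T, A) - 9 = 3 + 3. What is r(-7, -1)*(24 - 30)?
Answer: -90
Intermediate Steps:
r(T, A) = 15 (r(T, A) = 9 + (3 + 3) = 9 + 6 = 15)
r(-7, -1)*(24 - 30) = 15*(24 - 30) = 15*(-6) = -90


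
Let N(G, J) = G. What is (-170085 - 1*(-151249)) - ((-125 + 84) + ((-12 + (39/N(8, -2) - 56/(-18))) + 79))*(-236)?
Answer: -194675/18 ≈ -10815.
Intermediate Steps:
(-170085 - 1*(-151249)) - ((-125 + 84) + ((-12 + (39/N(8, -2) - 56/(-18))) + 79))*(-236) = (-170085 - 1*(-151249)) - ((-125 + 84) + ((-12 + (39/8 - 56/(-18))) + 79))*(-236) = (-170085 + 151249) - (-41 + ((-12 + (39*(⅛) - 56*(-1/18))) + 79))*(-236) = -18836 - (-41 + ((-12 + (39/8 + 28/9)) + 79))*(-236) = -18836 - (-41 + ((-12 + 575/72) + 79))*(-236) = -18836 - (-41 + (-289/72 + 79))*(-236) = -18836 - (-41 + 5399/72)*(-236) = -18836 - 2447*(-236)/72 = -18836 - 1*(-144373/18) = -18836 + 144373/18 = -194675/18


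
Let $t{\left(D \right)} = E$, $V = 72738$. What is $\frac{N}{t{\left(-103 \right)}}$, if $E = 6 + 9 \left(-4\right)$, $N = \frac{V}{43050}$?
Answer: $- \frac{4041}{71750} \approx -0.056321$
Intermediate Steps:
$N = \frac{12123}{7175}$ ($N = \frac{72738}{43050} = 72738 \cdot \frac{1}{43050} = \frac{12123}{7175} \approx 1.6896$)
$E = -30$ ($E = 6 - 36 = -30$)
$t{\left(D \right)} = -30$
$\frac{N}{t{\left(-103 \right)}} = \frac{12123}{7175 \left(-30\right)} = \frac{12123}{7175} \left(- \frac{1}{30}\right) = - \frac{4041}{71750}$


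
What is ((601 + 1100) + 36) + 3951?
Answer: 5688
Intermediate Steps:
((601 + 1100) + 36) + 3951 = (1701 + 36) + 3951 = 1737 + 3951 = 5688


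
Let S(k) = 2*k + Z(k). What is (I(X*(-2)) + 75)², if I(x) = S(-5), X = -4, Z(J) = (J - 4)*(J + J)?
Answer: 24025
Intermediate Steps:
Z(J) = 2*J*(-4 + J) (Z(J) = (-4 + J)*(2*J) = 2*J*(-4 + J))
S(k) = 2*k + 2*k*(-4 + k)
I(x) = 80 (I(x) = 2*(-5)*(-3 - 5) = 2*(-5)*(-8) = 80)
(I(X*(-2)) + 75)² = (80 + 75)² = 155² = 24025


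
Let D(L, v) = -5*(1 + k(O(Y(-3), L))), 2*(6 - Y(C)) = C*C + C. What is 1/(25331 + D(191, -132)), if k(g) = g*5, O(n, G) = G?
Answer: 1/20551 ≈ 4.8659e-5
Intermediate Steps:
Y(C) = 6 - C/2 - C**2/2 (Y(C) = 6 - (C*C + C)/2 = 6 - (C**2 + C)/2 = 6 - (C + C**2)/2 = 6 + (-C/2 - C**2/2) = 6 - C/2 - C**2/2)
k(g) = 5*g
D(L, v) = -5 - 25*L (D(L, v) = -5*(1 + 5*L) = -5 - 25*L)
1/(25331 + D(191, -132)) = 1/(25331 + (-5 - 25*191)) = 1/(25331 + (-5 - 4775)) = 1/(25331 - 4780) = 1/20551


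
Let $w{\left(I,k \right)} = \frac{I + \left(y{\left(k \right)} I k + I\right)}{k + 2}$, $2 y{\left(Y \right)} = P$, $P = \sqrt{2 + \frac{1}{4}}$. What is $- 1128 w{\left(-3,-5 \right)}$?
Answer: $1974$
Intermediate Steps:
$P = \frac{3}{2}$ ($P = \sqrt{2 + \frac{1}{4}} = \sqrt{\frac{9}{4}} = \frac{3}{2} \approx 1.5$)
$y{\left(Y \right)} = \frac{3}{4}$ ($y{\left(Y \right)} = \frac{1}{2} \cdot \frac{3}{2} = \frac{3}{4}$)
$w{\left(I,k \right)} = \frac{2 I + \frac{3 I k}{4}}{2 + k}$ ($w{\left(I,k \right)} = \frac{I + \left(\frac{3 I}{4} k + I\right)}{k + 2} = \frac{I + \left(\frac{3 I k}{4} + I\right)}{2 + k} = \frac{I + \left(I + \frac{3 I k}{4}\right)}{2 + k} = \frac{2 I + \frac{3 I k}{4}}{2 + k}$)
$- 1128 w{\left(-3,-5 \right)} = - 1128 \cdot \frac{1}{4} \left(-3\right) \frac{1}{2 - 5} \left(8 + 3 \left(-5\right)\right) = - 1128 \cdot \frac{1}{4} \left(-3\right) \frac{1}{-3} \left(8 - 15\right) = - 1128 \cdot \frac{1}{4} \left(-3\right) \left(- \frac{1}{3}\right) \left(-7\right) = \left(-1128\right) \left(- \frac{7}{4}\right) = 1974$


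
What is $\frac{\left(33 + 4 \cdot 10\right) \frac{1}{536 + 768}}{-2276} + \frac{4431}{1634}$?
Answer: $\frac{6575331671}{2424777568} \approx 2.7117$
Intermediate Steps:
$\frac{\left(33 + 4 \cdot 10\right) \frac{1}{536 + 768}}{-2276} + \frac{4431}{1634} = \frac{33 + 40}{1304} \left(- \frac{1}{2276}\right) + 4431 \cdot \frac{1}{1634} = 73 \cdot \frac{1}{1304} \left(- \frac{1}{2276}\right) + \frac{4431}{1634} = \frac{73}{1304} \left(- \frac{1}{2276}\right) + \frac{4431}{1634} = - \frac{73}{2967904} + \frac{4431}{1634} = \frac{6575331671}{2424777568}$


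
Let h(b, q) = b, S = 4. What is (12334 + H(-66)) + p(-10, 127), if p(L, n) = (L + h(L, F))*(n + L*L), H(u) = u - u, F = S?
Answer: 7794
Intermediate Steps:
F = 4
H(u) = 0
p(L, n) = 2*L*(n + L²) (p(L, n) = (L + L)*(n + L*L) = (2*L)*(n + L²) = 2*L*(n + L²))
(12334 + H(-66)) + p(-10, 127) = (12334 + 0) + 2*(-10)*(127 + (-10)²) = 12334 + 2*(-10)*(127 + 100) = 12334 + 2*(-10)*227 = 12334 - 4540 = 7794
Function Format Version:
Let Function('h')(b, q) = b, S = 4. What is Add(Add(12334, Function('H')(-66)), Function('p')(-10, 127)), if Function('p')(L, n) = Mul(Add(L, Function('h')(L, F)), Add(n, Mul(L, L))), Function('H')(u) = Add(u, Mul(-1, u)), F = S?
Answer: 7794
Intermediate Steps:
F = 4
Function('H')(u) = 0
Function('p')(L, n) = Mul(2, L, Add(n, Pow(L, 2))) (Function('p')(L, n) = Mul(Add(L, L), Add(n, Mul(L, L))) = Mul(Mul(2, L), Add(n, Pow(L, 2))) = Mul(2, L, Add(n, Pow(L, 2))))
Add(Add(12334, Function('H')(-66)), Function('p')(-10, 127)) = Add(Add(12334, 0), Mul(2, -10, Add(127, Pow(-10, 2)))) = Add(12334, Mul(2, -10, Add(127, 100))) = Add(12334, Mul(2, -10, 227)) = Add(12334, -4540) = 7794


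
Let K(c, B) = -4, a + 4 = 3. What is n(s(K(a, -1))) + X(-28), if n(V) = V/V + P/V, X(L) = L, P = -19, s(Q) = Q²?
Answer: -451/16 ≈ -28.188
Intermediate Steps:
a = -1 (a = -4 + 3 = -1)
n(V) = 1 - 19/V (n(V) = V/V - 19/V = 1 - 19/V)
n(s(K(a, -1))) + X(-28) = (-19 + (-4)²)/((-4)²) - 28 = (-19 + 16)/16 - 28 = (1/16)*(-3) - 28 = -3/16 - 28 = -451/16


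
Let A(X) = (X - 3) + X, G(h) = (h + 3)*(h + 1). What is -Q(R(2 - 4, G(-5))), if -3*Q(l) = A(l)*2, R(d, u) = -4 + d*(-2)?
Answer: -2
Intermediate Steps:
G(h) = (1 + h)*(3 + h) (G(h) = (3 + h)*(1 + h) = (1 + h)*(3 + h))
R(d, u) = -4 - 2*d
A(X) = -3 + 2*X (A(X) = (-3 + X) + X = -3 + 2*X)
Q(l) = 2 - 4*l/3 (Q(l) = -(-3 + 2*l)*2/3 = -(-6 + 4*l)/3 = 2 - 4*l/3)
-Q(R(2 - 4, G(-5))) = -(2 - 4*(-4 - 2*(2 - 4))/3) = -(2 - 4*(-4 - 2*(-2))/3) = -(2 - 4*(-4 + 4)/3) = -(2 - 4/3*0) = -(2 + 0) = -1*2 = -2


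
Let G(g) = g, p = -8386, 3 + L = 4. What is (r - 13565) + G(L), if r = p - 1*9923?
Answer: -31873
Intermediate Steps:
L = 1 (L = -3 + 4 = 1)
r = -18309 (r = -8386 - 1*9923 = -8386 - 9923 = -18309)
(r - 13565) + G(L) = (-18309 - 13565) + 1 = -31874 + 1 = -31873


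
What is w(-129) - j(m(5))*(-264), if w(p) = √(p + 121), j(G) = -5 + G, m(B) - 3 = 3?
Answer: 264 + 2*I*√2 ≈ 264.0 + 2.8284*I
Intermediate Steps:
m(B) = 6 (m(B) = 3 + 3 = 6)
w(p) = √(121 + p)
w(-129) - j(m(5))*(-264) = √(121 - 129) - (-5 + 6)*(-264) = √(-8) - (-264) = 2*I*√2 - 1*(-264) = 2*I*√2 + 264 = 264 + 2*I*√2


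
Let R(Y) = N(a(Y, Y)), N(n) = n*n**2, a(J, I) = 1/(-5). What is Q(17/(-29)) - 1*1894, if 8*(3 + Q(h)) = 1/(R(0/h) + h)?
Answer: -32692729/17232 ≈ -1897.2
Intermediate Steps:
a(J, I) = -1/5
N(n) = n**3
R(Y) = -1/125 (R(Y) = (-1/5)**3 = -1/125)
Q(h) = -3 + 1/(8*(-1/125 + h))
Q(17/(-29)) - 1*1894 = (149 - 51000/(-29))/(8*(-1 + 125*(17/(-29)))) - 1*1894 = (149 - 51000*(-1)/29)/(8*(-1 + 125*(17*(-1/29)))) - 1894 = (149 - 3000*(-17/29))/(8*(-1 + 125*(-17/29))) - 1894 = (149 + 51000/29)/(8*(-1 - 2125/29)) - 1894 = (1/8)*(55321/29)/(-2154/29) - 1894 = (1/8)*(-29/2154)*(55321/29) - 1894 = -55321/17232 - 1894 = -32692729/17232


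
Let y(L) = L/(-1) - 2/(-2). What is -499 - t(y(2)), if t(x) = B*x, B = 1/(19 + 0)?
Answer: -9480/19 ≈ -498.95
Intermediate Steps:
y(L) = 1 - L (y(L) = L*(-1) - 2*(-½) = -L + 1 = 1 - L)
B = 1/19 ≈ 0.052632
t(x) = x/19
-499 - t(y(2)) = -499 - (1 - 1*2)/19 = -499 - (1 - 2)/19 = -499 - (-1)/19 = -499 - 1*(-1/19) = -499 + 1/19 = -9480/19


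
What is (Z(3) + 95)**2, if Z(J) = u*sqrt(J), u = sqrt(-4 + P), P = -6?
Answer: (95 + I*sqrt(30))**2 ≈ 8995.0 + 1040.7*I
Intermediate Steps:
u = I*sqrt(10) (u = sqrt(-4 - 6) = sqrt(-10) = I*sqrt(10) ≈ 3.1623*I)
Z(J) = I*sqrt(10)*sqrt(J) (Z(J) = (I*sqrt(10))*sqrt(J) = I*sqrt(10)*sqrt(J))
(Z(3) + 95)**2 = (I*sqrt(10)*sqrt(3) + 95)**2 = (I*sqrt(30) + 95)**2 = (95 + I*sqrt(30))**2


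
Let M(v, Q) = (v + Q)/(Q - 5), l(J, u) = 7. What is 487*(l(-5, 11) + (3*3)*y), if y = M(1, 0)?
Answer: 12662/5 ≈ 2532.4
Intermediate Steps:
M(v, Q) = (Q + v)/(-5 + Q)
y = -1/5 (y = (0 + 1)/(-5 + 0) = 1/(-5) = -1/5*1 = -1/5 ≈ -0.20000)
487*(l(-5, 11) + (3*3)*y) = 487*(7 + (3*3)*(-1/5)) = 487*(7 + 9*(-1/5)) = 487*(7 - 9/5) = 487*(26/5) = 12662/5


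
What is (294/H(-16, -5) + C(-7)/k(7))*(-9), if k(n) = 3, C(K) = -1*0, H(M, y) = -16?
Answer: 1323/8 ≈ 165.38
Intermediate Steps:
C(K) = 0
(294/H(-16, -5) + C(-7)/k(7))*(-9) = (294/(-16) + 0/3)*(-9) = (294*(-1/16) + 0*(⅓))*(-9) = (-147/8 + 0)*(-9) = -147/8*(-9) = 1323/8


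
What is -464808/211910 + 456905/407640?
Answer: -9265159457/8638299240 ≈ -1.0726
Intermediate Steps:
-464808/211910 + 456905/407640 = -464808*1/211910 + 456905*(1/407640) = -232404/105955 + 91381/81528 = -9265159457/8638299240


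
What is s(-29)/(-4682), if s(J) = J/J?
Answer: -1/4682 ≈ -0.00021358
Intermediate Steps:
s(J) = 1
s(-29)/(-4682) = 1/(-4682) = 1*(-1/4682) = -1/4682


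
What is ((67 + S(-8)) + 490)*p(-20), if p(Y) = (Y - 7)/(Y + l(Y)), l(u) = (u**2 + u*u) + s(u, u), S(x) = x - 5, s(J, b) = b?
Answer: -1836/95 ≈ -19.326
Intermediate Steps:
S(x) = -5 + x
l(u) = u + 2*u**2 (l(u) = (u**2 + u*u) + u = (u**2 + u**2) + u = 2*u**2 + u = u + 2*u**2)
p(Y) = (-7 + Y)/(Y + Y*(1 + 2*Y)) (p(Y) = (Y - 7)/(Y + Y*(1 + 2*Y)) = (-7 + Y)/(Y + Y*(1 + 2*Y)))
((67 + S(-8)) + 490)*p(-20) = ((67 + (-5 - 8)) + 490)*((1/2)*(-7 - 20)/(-20*(1 - 20))) = ((67 - 13) + 490)*((1/2)*(-1/20)*(-27)/(-19)) = (54 + 490)*((1/2)*(-1/20)*(-1/19)*(-27)) = 544*(-27/760) = -1836/95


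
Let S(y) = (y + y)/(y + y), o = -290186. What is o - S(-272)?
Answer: -290187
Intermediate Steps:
S(y) = 1 (S(y) = (2*y)/((2*y)) = (2*y)*(1/(2*y)) = 1)
o - S(-272) = -290186 - 1*1 = -290186 - 1 = -290187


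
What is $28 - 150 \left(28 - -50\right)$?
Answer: $-11672$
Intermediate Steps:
$28 - 150 \left(28 - -50\right) = 28 - 150 \left(28 + 50\right) = 28 - 11700 = -11672$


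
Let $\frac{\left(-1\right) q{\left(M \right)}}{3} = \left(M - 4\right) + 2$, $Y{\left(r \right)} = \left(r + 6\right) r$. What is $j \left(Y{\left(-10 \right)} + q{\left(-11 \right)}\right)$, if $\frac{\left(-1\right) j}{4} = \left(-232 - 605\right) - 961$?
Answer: $568168$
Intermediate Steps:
$Y{\left(r \right)} = r \left(6 + r\right)$ ($Y{\left(r \right)} = \left(6 + r\right) r = r \left(6 + r\right)$)
$q{\left(M \right)} = 6 - 3 M$ ($q{\left(M \right)} = - 3 \left(\left(M - 4\right) + 2\right) = - 3 \left(\left(-4 + M\right) + 2\right) = - 3 \left(-2 + M\right) = 6 - 3 M$)
$j = 7192$ ($j = - 4 \left(\left(-232 - 605\right) - 961\right) = - 4 \left(-837 - 961\right) = \left(-4\right) \left(-1798\right) = 7192$)
$j \left(Y{\left(-10 \right)} + q{\left(-11 \right)}\right) = 7192 \left(- 10 \left(6 - 10\right) + \left(6 - -33\right)\right) = 7192 \left(\left(-10\right) \left(-4\right) + \left(6 + 33\right)\right) = 7192 \left(40 + 39\right) = 7192 \cdot 79 = 568168$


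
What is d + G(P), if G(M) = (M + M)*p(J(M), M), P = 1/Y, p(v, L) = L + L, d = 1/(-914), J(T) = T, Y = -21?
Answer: 3215/403074 ≈ 0.0079762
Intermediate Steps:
d = -1/914 ≈ -0.0010941
p(v, L) = 2*L
P = -1/21 (P = 1/(-21) = -1/21 ≈ -0.047619)
G(M) = 4*M**2 (G(M) = (M + M)*(2*M) = (2*M)*(2*M) = 4*M**2)
d + G(P) = -1/914 + 4*(-1/21)**2 = -1/914 + 4*(1/441) = -1/914 + 4/441 = 3215/403074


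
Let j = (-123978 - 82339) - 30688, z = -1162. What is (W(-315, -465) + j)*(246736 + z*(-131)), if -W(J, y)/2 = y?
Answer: -94184009850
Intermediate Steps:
W(J, y) = -2*y
j = -237005 (j = -206317 - 30688 = -237005)
(W(-315, -465) + j)*(246736 + z*(-131)) = (-2*(-465) - 237005)*(246736 - 1162*(-131)) = (930 - 237005)*(246736 + 152222) = -236075*398958 = -94184009850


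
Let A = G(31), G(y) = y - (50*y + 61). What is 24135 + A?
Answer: 22555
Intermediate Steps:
G(y) = -61 - 49*y (G(y) = y - (61 + 50*y) = y + (-61 - 50*y) = -61 - 49*y)
A = -1580 (A = -61 - 49*31 = -61 - 1519 = -1580)
24135 + A = 24135 - 1580 = 22555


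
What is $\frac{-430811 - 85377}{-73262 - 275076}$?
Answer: $\frac{258094}{174169} \approx 1.4819$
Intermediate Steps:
$\frac{-430811 - 85377}{-73262 - 275076} = - \frac{516188}{-348338} = \left(-516188\right) \left(- \frac{1}{348338}\right) = \frac{258094}{174169}$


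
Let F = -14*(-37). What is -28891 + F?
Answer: -28373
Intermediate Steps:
F = 518
-28891 + F = -28891 + 518 = -28373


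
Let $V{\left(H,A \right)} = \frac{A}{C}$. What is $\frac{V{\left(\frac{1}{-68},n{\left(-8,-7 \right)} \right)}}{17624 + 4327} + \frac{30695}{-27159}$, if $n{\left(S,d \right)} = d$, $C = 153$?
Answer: $- \frac{34363146566}{30404527659} \approx -1.1302$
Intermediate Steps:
$V{\left(H,A \right)} = \frac{A}{153}$
$\frac{V{\left(\frac{1}{-68},n{\left(-8,-7 \right)} \right)}}{17624 + 4327} + \frac{30695}{-27159} = \frac{\frac{1}{153} \left(-7\right)}{17624 + 4327} + \frac{30695}{-27159} = - \frac{7}{153 \cdot 21951} + 30695 \left(- \frac{1}{27159}\right) = \left(- \frac{7}{153}\right) \frac{1}{21951} - \frac{30695}{27159} = - \frac{7}{3358503} - \frac{30695}{27159} = - \frac{34363146566}{30404527659}$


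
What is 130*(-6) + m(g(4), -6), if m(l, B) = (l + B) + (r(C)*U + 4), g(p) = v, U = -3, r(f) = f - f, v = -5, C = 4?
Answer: -787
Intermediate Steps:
r(f) = 0
g(p) = -5
m(l, B) = 4 + B + l (m(l, B) = (l + B) + (0*(-3) + 4) = (B + l) + (0 + 4) = (B + l) + 4 = 4 + B + l)
130*(-6) + m(g(4), -6) = 130*(-6) + (4 - 6 - 5) = -780 - 7 = -787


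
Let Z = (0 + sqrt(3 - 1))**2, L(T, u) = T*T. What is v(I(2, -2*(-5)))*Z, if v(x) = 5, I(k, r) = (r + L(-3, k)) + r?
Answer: 10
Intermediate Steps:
L(T, u) = T**2
I(k, r) = 9 + 2*r (I(k, r) = (r + (-3)**2) + r = (r + 9) + r = (9 + r) + r = 9 + 2*r)
Z = 2 (Z = (0 + sqrt(2))**2 = (sqrt(2))**2 = 2)
v(I(2, -2*(-5)))*Z = 5*2 = 10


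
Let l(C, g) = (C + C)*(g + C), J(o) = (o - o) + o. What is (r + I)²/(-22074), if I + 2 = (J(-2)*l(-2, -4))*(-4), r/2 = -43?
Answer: -416/849 ≈ -0.48999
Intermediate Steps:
J(o) = o (J(o) = 0 + o = o)
r = -86 (r = 2*(-43) = -86)
l(C, g) = 2*C*(C + g) (l(C, g) = (2*C)*(C + g) = 2*C*(C + g))
I = 190 (I = -2 - 4*(-2)*(-2 - 4)*(-4) = -2 - 4*(-2)*(-6)*(-4) = -2 - 2*24*(-4) = -2 - 48*(-4) = -2 + 192 = 190)
(r + I)²/(-22074) = (-86 + 190)²/(-22074) = 104²*(-1/22074) = 10816*(-1/22074) = -416/849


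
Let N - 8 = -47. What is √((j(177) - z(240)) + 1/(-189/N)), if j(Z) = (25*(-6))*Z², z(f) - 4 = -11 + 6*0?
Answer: 2*I*√518102543/21 ≈ 2167.8*I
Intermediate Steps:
N = -39 (N = 8 - 47 = -39)
z(f) = -7 (z(f) = 4 + (-11 + 6*0) = 4 + (-11 + 0) = 4 - 11 = -7)
j(Z) = -150*Z²
√((j(177) - z(240)) + 1/(-189/N)) = √((-150*177² - 1*(-7)) + 1/(-189/(-39))) = √((-150*31329 + 7) + 1/(-1/39*(-189))) = √((-4699350 + 7) + 1/(63/13)) = √(-4699343 + 13/63) = √(-296058596/63) = 2*I*√518102543/21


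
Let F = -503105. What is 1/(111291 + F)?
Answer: -1/391814 ≈ -2.5522e-6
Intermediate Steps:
1/(111291 + F) = 1/(111291 - 503105) = 1/(-391814) = -1/391814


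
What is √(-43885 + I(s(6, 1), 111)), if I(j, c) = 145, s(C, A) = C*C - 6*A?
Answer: 54*I*√15 ≈ 209.14*I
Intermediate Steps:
s(C, A) = C² - 6*A
√(-43885 + I(s(6, 1), 111)) = √(-43885 + 145) = √(-43740) = 54*I*√15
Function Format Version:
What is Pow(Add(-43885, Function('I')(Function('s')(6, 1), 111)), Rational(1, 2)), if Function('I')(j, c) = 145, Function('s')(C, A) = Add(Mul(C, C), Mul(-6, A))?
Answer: Mul(54, I, Pow(15, Rational(1, 2))) ≈ Mul(209.14, I)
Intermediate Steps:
Function('s')(C, A) = Add(Pow(C, 2), Mul(-6, A))
Pow(Add(-43885, Function('I')(Function('s')(6, 1), 111)), Rational(1, 2)) = Pow(Add(-43885, 145), Rational(1, 2)) = Pow(-43740, Rational(1, 2)) = Mul(54, I, Pow(15, Rational(1, 2)))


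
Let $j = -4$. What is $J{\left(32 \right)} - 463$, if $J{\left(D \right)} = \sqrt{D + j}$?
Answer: $-463 + 2 \sqrt{7} \approx -457.71$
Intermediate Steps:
$J{\left(D \right)} = \sqrt{-4 + D}$ ($J{\left(D \right)} = \sqrt{D - 4} = \sqrt{-4 + D}$)
$J{\left(32 \right)} - 463 = \sqrt{-4 + 32} - 463 = \sqrt{28} - 463 = 2 \sqrt{7} - 463 = -463 + 2 \sqrt{7}$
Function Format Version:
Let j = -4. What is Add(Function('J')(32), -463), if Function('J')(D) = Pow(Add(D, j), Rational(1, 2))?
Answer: Add(-463, Mul(2, Pow(7, Rational(1, 2)))) ≈ -457.71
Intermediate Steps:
Function('J')(D) = Pow(Add(-4, D), Rational(1, 2)) (Function('J')(D) = Pow(Add(D, -4), Rational(1, 2)) = Pow(Add(-4, D), Rational(1, 2)))
Add(Function('J')(32), -463) = Add(Pow(Add(-4, 32), Rational(1, 2)), -463) = Add(Pow(28, Rational(1, 2)), -463) = Add(Mul(2, Pow(7, Rational(1, 2))), -463) = Add(-463, Mul(2, Pow(7, Rational(1, 2))))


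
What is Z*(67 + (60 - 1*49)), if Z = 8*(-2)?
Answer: -1248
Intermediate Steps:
Z = -16
Z*(67 + (60 - 1*49)) = -16*(67 + (60 - 1*49)) = -16*(67 + (60 - 49)) = -16*(67 + 11) = -16*78 = -1248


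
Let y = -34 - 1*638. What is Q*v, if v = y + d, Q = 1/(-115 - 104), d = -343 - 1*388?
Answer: 1403/219 ≈ 6.4064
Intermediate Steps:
d = -731 (d = -343 - 388 = -731)
y = -672 (y = -34 - 638 = -672)
Q = -1/219 (Q = 1/(-219) = -1/219 ≈ -0.0045662)
v = -1403 (v = -672 - 731 = -1403)
Q*v = -1/219*(-1403) = 1403/219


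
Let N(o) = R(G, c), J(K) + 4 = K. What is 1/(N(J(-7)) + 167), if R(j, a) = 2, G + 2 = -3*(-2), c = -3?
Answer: 1/169 ≈ 0.0059172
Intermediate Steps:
G = 4 (G = -2 - 3*(-2) = -2 + 6 = 4)
J(K) = -4 + K
N(o) = 2
1/(N(J(-7)) + 167) = 1/(2 + 167) = 1/169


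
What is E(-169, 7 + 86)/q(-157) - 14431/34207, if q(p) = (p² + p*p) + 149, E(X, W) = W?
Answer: -710388406/1691433529 ≈ -0.41999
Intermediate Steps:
q(p) = 149 + 2*p² (q(p) = (p² + p²) + 149 = 2*p² + 149 = 149 + 2*p²)
E(-169, 7 + 86)/q(-157) - 14431/34207 = (7 + 86)/(149 + 2*(-157)²) - 14431/34207 = 93/(149 + 2*24649) - 14431*1/34207 = 93/(149 + 49298) - 14431/34207 = 93/49447 - 14431/34207 = -710388406/1691433529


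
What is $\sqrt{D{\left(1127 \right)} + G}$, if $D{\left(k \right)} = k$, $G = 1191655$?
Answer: $\sqrt{1192782} \approx 1092.1$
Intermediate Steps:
$\sqrt{D{\left(1127 \right)} + G} = \sqrt{1127 + 1191655} = \sqrt{1192782}$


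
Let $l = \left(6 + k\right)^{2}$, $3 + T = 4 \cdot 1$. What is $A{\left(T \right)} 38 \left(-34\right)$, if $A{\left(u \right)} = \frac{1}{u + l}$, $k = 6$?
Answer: $- \frac{1292}{145} \approx -8.9103$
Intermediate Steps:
$T = 1$ ($T = -3 + 4 \cdot 1 = -3 + 4 = 1$)
$l = 144$ ($l = \left(6 + 6\right)^{2} = 12^{2} = 144$)
$A{\left(u \right)} = \frac{1}{144 + u}$ ($A{\left(u \right)} = \frac{1}{u + 144} = \frac{1}{144 + u}$)
$A{\left(T \right)} 38 \left(-34\right) = \frac{1}{144 + 1} \cdot 38 \left(-34\right) = \frac{1}{145} \cdot 38 \left(-34\right) = \frac{38}{145} \left(-34\right) = - \frac{1292}{145}$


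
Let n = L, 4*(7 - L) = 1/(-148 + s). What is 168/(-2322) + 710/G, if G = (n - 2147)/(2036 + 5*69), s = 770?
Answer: -1627866777548/2060512227 ≈ -790.03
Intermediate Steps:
L = 17415/2488 (L = 7 - 1/(4*(-148 + 770)) = 7 - 1/4/622 = 7 - 1/4*1/622 = 7 - 1/2488 = 17415/2488 ≈ 6.9996)
n = 17415/2488 ≈ 6.9996
G = -5324321/5923928 (G = (17415/2488 - 2147)/(2036 + 5*69) = -5324321/(2488*(2036 + 345)) = -5324321/2488/2381 = -5324321/2488*1/2381 = -5324321/5923928 ≈ -0.89878)
168/(-2322) + 710/G = 168/(-2322) + 710/(-5324321/5923928) = 168*(-1/2322) + 710*(-5923928/5324321) = -28/387 - 4205988880/5324321 = -1627866777548/2060512227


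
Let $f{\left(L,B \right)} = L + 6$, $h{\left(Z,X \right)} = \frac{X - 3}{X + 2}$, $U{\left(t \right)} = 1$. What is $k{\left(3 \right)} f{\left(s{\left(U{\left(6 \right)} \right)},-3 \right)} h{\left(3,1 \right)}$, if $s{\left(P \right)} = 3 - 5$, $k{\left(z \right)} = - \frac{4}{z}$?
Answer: $\frac{32}{9} \approx 3.5556$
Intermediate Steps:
$h{\left(Z,X \right)} = \frac{-3 + X}{2 + X}$
$s{\left(P \right)} = -2$ ($s{\left(P \right)} = 3 - 5 = -2$)
$f{\left(L,B \right)} = 6 + L$
$k{\left(3 \right)} f{\left(s{\left(U{\left(6 \right)} \right)},-3 \right)} h{\left(3,1 \right)} = - \frac{4}{3} \left(6 - 2\right) \frac{-3 + 1}{2 + 1} = \left(-4\right) \frac{1}{3} \cdot 4 \cdot \frac{1}{3} \left(-2\right) = \left(- \frac{4}{3}\right) 4 \cdot \frac{1}{3} \left(-2\right) = \left(- \frac{16}{3}\right) \left(- \frac{2}{3}\right) = \frac{32}{9}$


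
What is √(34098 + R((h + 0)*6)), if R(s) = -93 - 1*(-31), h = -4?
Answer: 2*√8509 ≈ 184.49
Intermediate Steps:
R(s) = -62 (R(s) = -93 + 31 = -62)
√(34098 + R((h + 0)*6)) = √(34098 - 62) = √34036 = 2*√8509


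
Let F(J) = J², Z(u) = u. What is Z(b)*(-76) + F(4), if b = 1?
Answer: -60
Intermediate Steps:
Z(b)*(-76) + F(4) = 1*(-76) + 4² = -76 + 16 = -60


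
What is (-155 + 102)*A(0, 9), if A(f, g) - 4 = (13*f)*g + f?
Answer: -212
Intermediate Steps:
A(f, g) = 4 + f + 13*f*g (A(f, g) = 4 + ((13*f)*g + f) = 4 + (13*f*g + f) = 4 + (f + 13*f*g) = 4 + f + 13*f*g)
(-155 + 102)*A(0, 9) = (-155 + 102)*(4 + 0 + 13*0*9) = -53*(4 + 0 + 0) = -53*4 = -212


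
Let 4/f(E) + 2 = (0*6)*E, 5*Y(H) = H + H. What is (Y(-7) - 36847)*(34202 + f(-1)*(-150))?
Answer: -6356958998/5 ≈ -1.2714e+9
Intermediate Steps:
Y(H) = 2*H/5 (Y(H) = (H + H)/5 = (2*H)/5 = 2*H/5)
f(E) = -2 (f(E) = 4/(-2 + (0*6)*E) = 4/(-2 + 0*E) = 4/(-2 + 0) = 4/(-2) = 4*(-½) = -2)
(Y(-7) - 36847)*(34202 + f(-1)*(-150)) = ((⅖)*(-7) - 36847)*(34202 - 2*(-150)) = (-14/5 - 36847)*(34202 + 300) = -184249/5*34502 = -6356958998/5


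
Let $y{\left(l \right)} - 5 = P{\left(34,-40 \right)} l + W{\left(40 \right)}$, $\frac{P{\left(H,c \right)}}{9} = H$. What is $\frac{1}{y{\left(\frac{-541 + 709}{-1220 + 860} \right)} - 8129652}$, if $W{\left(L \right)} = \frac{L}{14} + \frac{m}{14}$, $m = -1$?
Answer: $- \frac{70}{569085091} \approx -1.23 \cdot 10^{-7}$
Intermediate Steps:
$P{\left(H,c \right)} = 9 H$
$W{\left(L \right)} = - \frac{1}{14} + \frac{L}{14}$ ($W{\left(L \right)} = \frac{L}{14} - \frac{1}{14} = - \frac{1}{14} + \frac{L}{14}$)
$y{\left(l \right)} = \frac{109}{14} + 306 l$ ($y{\left(l \right)} = 5 + \left(9 \cdot 34 l + \left(- \frac{1}{14} + \frac{1}{14} \cdot 40\right)\right) = 5 + \left(306 l + \left(- \frac{1}{14} + \frac{20}{7}\right)\right) = 5 + \left(306 l + \frac{39}{14}\right) = 5 + \left(\frac{39}{14} + 306 l\right) = \frac{109}{14} + 306 l$)
$\frac{1}{y{\left(\frac{-541 + 709}{-1220 + 860} \right)} - 8129652} = \frac{1}{\left(\frac{109}{14} + 306 \frac{-541 + 709}{-1220 + 860}\right) - 8129652} = \frac{1}{\left(\frac{109}{14} + 306 \frac{168}{-360}\right) - 8129652} = \frac{1}{\left(\frac{109}{14} + 306 \cdot 168 \left(- \frac{1}{360}\right)\right) - 8129652} = \frac{1}{\left(\frac{109}{14} + 306 \left(- \frac{7}{15}\right)\right) - 8129652} = \frac{1}{\left(\frac{109}{14} - \frac{714}{5}\right) - 8129652} = \frac{1}{- \frac{9451}{70} - 8129652} = \frac{1}{- \frac{569085091}{70}} = - \frac{70}{569085091}$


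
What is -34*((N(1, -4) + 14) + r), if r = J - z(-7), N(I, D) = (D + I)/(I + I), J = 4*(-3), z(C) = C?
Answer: -255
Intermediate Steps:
J = -12
N(I, D) = (D + I)/(2*I) (N(I, D) = (D + I)/((2*I)) = (D + I)*(1/(2*I)) = (D + I)/(2*I))
r = -5 (r = -12 - 1*(-7) = -12 + 7 = -5)
-34*((N(1, -4) + 14) + r) = -34*(((1/2)*(-4 + 1)/1 + 14) - 5) = -34*(((1/2)*1*(-3) + 14) - 5) = -34*((-3/2 + 14) - 5) = -34*(25/2 - 5) = -34*15/2 = -255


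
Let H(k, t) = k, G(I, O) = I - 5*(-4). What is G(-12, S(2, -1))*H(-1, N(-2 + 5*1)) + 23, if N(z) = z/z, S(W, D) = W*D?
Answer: 15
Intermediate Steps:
S(W, D) = D*W
N(z) = 1
G(I, O) = 20 + I (G(I, O) = I + 20 = 20 + I)
G(-12, S(2, -1))*H(-1, N(-2 + 5*1)) + 23 = (20 - 12)*(-1) + 23 = 8*(-1) + 23 = -8 + 23 = 15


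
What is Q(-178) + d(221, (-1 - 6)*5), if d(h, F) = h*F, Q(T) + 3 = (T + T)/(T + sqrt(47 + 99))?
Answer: -121988838/15769 + 178*sqrt(146)/15769 ≈ -7735.9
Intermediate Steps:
Q(T) = -3 + 2*T/(T + sqrt(146)) (Q(T) = -3 + (T + T)/(T + sqrt(47 + 99)) = -3 + (2*T)/(T + sqrt(146)) = -3 + 2*T/(T + sqrt(146)))
d(h, F) = F*h
Q(-178) + d(221, (-1 - 6)*5) = (-1*(-178) - 3*sqrt(146))/(-178 + sqrt(146)) + ((-1 - 6)*5)*221 = (178 - 3*sqrt(146))/(-178 + sqrt(146)) - 7*5*221 = (178 - 3*sqrt(146))/(-178 + sqrt(146)) - 35*221 = (178 - 3*sqrt(146))/(-178 + sqrt(146)) - 7735 = -7735 + (178 - 3*sqrt(146))/(-178 + sqrt(146))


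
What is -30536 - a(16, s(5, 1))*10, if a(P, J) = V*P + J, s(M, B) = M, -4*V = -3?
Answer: -30706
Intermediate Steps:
V = ¾ (V = -¼*(-3) = ¾ ≈ 0.75000)
a(P, J) = J + 3*P/4 (a(P, J) = 3*P/4 + J = J + 3*P/4)
-30536 - a(16, s(5, 1))*10 = -30536 - (5 + (¾)*16)*10 = -30536 - (5 + 12)*10 = -30536 - 17*10 = -30536 - 1*170 = -30536 - 170 = -30706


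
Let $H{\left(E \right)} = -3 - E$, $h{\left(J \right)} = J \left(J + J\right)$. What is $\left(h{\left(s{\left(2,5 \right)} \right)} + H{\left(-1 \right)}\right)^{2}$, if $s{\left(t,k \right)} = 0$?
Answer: $4$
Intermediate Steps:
$h{\left(J \right)} = 2 J^{2}$ ($h{\left(J \right)} = J 2 J = 2 J^{2}$)
$\left(h{\left(s{\left(2,5 \right)} \right)} + H{\left(-1 \right)}\right)^{2} = \left(2 \cdot 0^{2} - 2\right)^{2} = \left(2 \cdot 0 + \left(-3 + 1\right)\right)^{2} = \left(0 - 2\right)^{2} = \left(-2\right)^{2} = 4$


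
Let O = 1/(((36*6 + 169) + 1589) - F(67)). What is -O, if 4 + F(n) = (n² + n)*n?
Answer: 1/303274 ≈ 3.2973e-6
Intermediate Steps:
F(n) = -4 + n*(n + n²) (F(n) = -4 + (n² + n)*n = -4 + (n + n²)*n = -4 + n*(n + n²))
O = -1/303274 (O = 1/(((36*6 + 169) + 1589) - (-4 + 67² + 67³)) = 1/(((216 + 169) + 1589) - (-4 + 4489 + 300763)) = 1/((385 + 1589) - 1*305248) = 1/(1974 - 305248) = 1/(-303274) = -1/303274 ≈ -3.2973e-6)
-O = -1*(-1/303274) = 1/303274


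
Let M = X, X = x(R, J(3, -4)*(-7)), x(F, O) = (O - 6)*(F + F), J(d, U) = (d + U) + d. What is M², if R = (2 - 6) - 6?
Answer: 160000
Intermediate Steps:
J(d, U) = U + 2*d (J(d, U) = (U + d) + d = U + 2*d)
R = -10 (R = -4 - 6 = -10)
x(F, O) = 2*F*(-6 + O) (x(F, O) = (-6 + O)*(2*F) = 2*F*(-6 + O))
X = 400 (X = 2*(-10)*(-6 + (-4 + 2*3)*(-7)) = 2*(-10)*(-6 + (-4 + 6)*(-7)) = 2*(-10)*(-6 + 2*(-7)) = 2*(-10)*(-6 - 14) = 2*(-10)*(-20) = 400)
M = 400
M² = 400² = 160000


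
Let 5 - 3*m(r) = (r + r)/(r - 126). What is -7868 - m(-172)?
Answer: -1172523/149 ≈ -7869.3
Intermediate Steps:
m(r) = 5/3 - 2*r/(3*(-126 + r)) (m(r) = 5/3 - (r + r)/(3*(r - 126)) = 5/3 - 2*r/(3*(-126 + r)))
-7868 - m(-172) = -7868 - (-210 - 172)/(-126 - 172) = -7868 - (-382)/(-298) = -7868 - (-1)*(-382)/298 = -7868 - 1*191/149 = -7868 - 191/149 = -1172523/149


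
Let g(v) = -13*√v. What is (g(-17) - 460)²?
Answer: 208727 + 11960*I*√17 ≈ 2.0873e+5 + 49312.0*I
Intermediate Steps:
(g(-17) - 460)² = (-13*I*√17 - 460)² = (-460 - 13*I*√17)²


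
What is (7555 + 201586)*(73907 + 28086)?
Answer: 21330918013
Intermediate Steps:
(7555 + 201586)*(73907 + 28086) = 209141*101993 = 21330918013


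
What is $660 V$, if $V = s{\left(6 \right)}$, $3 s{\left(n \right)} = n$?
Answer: $1320$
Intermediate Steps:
$s{\left(n \right)} = \frac{n}{3}$
$V = 2$ ($V = \frac{1}{3} \cdot 6 = 2$)
$660 V = 660 \cdot 2 = 1320$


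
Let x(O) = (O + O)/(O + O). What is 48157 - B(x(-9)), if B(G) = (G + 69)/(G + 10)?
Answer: 529657/11 ≈ 48151.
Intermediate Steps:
x(O) = 1 (x(O) = (2*O)/((2*O)) = (2*O)*(1/(2*O)) = 1)
B(G) = (69 + G)/(10 + G)
48157 - B(x(-9)) = 48157 - (69 + 1)/(10 + 1) = 48157 - 70/11 = 529657/11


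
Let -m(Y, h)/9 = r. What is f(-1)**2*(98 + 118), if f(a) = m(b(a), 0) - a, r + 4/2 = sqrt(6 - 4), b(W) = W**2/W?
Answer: 112968 - 73872*sqrt(2) ≈ 8497.2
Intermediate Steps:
b(W) = W
r = -2 + sqrt(2) (r = -2 + sqrt(6 - 4) = -2 + sqrt(2) ≈ -0.58579)
m(Y, h) = 18 - 9*sqrt(2) (m(Y, h) = -9*(-2 + sqrt(2)) = 18 - 9*sqrt(2))
f(a) = 18 - a - 9*sqrt(2) (f(a) = (18 - 9*sqrt(2)) - a = 18 - a - 9*sqrt(2))
f(-1)**2*(98 + 118) = (18 - 1*(-1) - 9*sqrt(2))**2*(98 + 118) = (18 + 1 - 9*sqrt(2))**2*216 = (19 - 9*sqrt(2))**2*216 = 216*(19 - 9*sqrt(2))**2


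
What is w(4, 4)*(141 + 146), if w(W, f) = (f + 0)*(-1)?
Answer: -1148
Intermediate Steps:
w(W, f) = -f (w(W, f) = f*(-1) = -f)
w(4, 4)*(141 + 146) = (-1*4)*(141 + 146) = -4*287 = -1148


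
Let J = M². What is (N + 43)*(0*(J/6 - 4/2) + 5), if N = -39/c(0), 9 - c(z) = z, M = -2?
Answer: 580/3 ≈ 193.33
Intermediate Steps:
J = 4 (J = (-2)² = 4)
c(z) = 9 - z
N = -13/3 (N = -39/(9 - 1*0) = -39/(9 + 0) = -39/9 = -39*⅑ = -13/3 ≈ -4.3333)
(N + 43)*(0*(J/6 - 4/2) + 5) = (-13/3 + 43)*(0*(4/6 - 4/2) + 5) = 116*(0*(4*(⅙) - 4*½) + 5)/3 = 116*(0*(⅔ - 2) + 5)/3 = 116*(0*(-4/3) + 5)/3 = 116*(0 + 5)/3 = (116/3)*5 = 580/3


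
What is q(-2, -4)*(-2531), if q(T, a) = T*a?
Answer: -20248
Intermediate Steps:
q(-2, -4)*(-2531) = -2*(-4)*(-2531) = 8*(-2531) = -20248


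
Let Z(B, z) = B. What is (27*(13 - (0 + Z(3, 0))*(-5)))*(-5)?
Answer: -3780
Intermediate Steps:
(27*(13 - (0 + Z(3, 0))*(-5)))*(-5) = (27*(13 - (0 + 3)*(-5)))*(-5) = (27*(13 - 3*(-5)))*(-5) = (27*(13 - 1*(-15)))*(-5) = (27*(13 + 15))*(-5) = (27*28)*(-5) = 756*(-5) = -3780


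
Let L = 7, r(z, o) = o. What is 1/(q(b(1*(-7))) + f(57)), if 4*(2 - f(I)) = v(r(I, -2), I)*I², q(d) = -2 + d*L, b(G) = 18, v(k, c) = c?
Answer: -4/184689 ≈ -2.1658e-5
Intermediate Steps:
q(d) = -2 + 7*d (q(d) = -2 + d*7 = -2 + 7*d)
f(I) = 2 - I³/4 (f(I) = 2 - I*I²/4 = 2 - I³/4)
1/(q(b(1*(-7))) + f(57)) = 1/((-2 + 7*18) + (2 - ¼*57³)) = 1/((-2 + 126) + (2 - ¼*185193)) = 1/(124 + (2 - 185193/4)) = 1/(124 - 185185/4) = 1/(-184689/4) = -4/184689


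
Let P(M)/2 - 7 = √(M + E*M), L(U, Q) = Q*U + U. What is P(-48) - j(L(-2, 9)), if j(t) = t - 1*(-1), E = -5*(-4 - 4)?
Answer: 33 + 8*I*√123 ≈ 33.0 + 88.724*I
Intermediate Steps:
E = 40 (E = -5*(-8) = 40)
L(U, Q) = U + Q*U
P(M) = 14 + 2*√41*√M (P(M) = 14 + 2*√(M + 40*M) = 14 + 2*√(41*M) = 14 + 2*(√41*√M) = 14 + 2*√41*√M)
j(t) = 1 + t (j(t) = t + 1 = 1 + t)
P(-48) - j(L(-2, 9)) = (14 + 2*√41*√(-48)) - (1 - 2*(1 + 9)) = (14 + 2*√41*(4*I*√3)) - (1 - 2*10) = (14 + 8*I*√123) - (1 - 20) = (14 + 8*I*√123) - 1*(-19) = (14 + 8*I*√123) + 19 = 33 + 8*I*√123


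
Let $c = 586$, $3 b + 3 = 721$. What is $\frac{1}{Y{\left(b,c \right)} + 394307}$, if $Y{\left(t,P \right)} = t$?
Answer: $\frac{3}{1183639} \approx 2.5346 \cdot 10^{-6}$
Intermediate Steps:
$b = \frac{718}{3}$ ($b = -1 + \frac{1}{3} \cdot 721 = -1 + \frac{721}{3} = \frac{718}{3} \approx 239.33$)
$\frac{1}{Y{\left(b,c \right)} + 394307} = \frac{1}{\frac{718}{3} + 394307} = \frac{1}{\frac{1183639}{3}} = \frac{3}{1183639}$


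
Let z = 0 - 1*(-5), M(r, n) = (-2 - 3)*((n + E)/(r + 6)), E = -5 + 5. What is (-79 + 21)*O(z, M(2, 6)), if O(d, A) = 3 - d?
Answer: 116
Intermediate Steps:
E = 0
M(r, n) = -5*n/(6 + r) (M(r, n) = (-2 - 3)*((n + 0)/(r + 6)) = -5*n/(6 + r))
z = 5 (z = 0 + 5 = 5)
(-79 + 21)*O(z, M(2, 6)) = (-79 + 21)*(3 - 1*5) = -58*(3 - 5) = -58*(-2) = 116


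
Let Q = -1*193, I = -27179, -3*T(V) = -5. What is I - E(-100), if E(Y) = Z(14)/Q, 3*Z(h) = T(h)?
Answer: -47209918/1737 ≈ -27179.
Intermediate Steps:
T(V) = 5/3 (T(V) = -⅓*(-5) = 5/3)
Z(h) = 5/9 (Z(h) = (⅓)*(5/3) = 5/9)
Q = -193
E(Y) = -5/1737 (E(Y) = (5/9)/(-193) = (5/9)*(-1/193) = -5/1737)
I - E(-100) = -27179 - 1*(-5/1737) = -27179 + 5/1737 = -47209918/1737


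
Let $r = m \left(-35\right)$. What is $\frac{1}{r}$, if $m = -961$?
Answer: $\frac{1}{33635} \approx 2.9731 \cdot 10^{-5}$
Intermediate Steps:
$r = 33635$ ($r = \left(-961\right) \left(-35\right) = 33635$)
$\frac{1}{r} = \frac{1}{33635}$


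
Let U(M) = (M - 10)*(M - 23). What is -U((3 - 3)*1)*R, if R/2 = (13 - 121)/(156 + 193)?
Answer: 49680/349 ≈ 142.35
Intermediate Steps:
R = -216/349 (R = 2*((13 - 121)/(156 + 193)) = 2*(-108/349) = -216/349 ≈ -0.61891)
U(M) = (-23 + M)*(-10 + M) (U(M) = (-10 + M)*(-23 + M) = (-23 + M)*(-10 + M))
-U((3 - 3)*1)*R = -(230 + ((3 - 3)*1)**2 - 33*(3 - 3))*(-216)/349 = -(230 + (0*1)**2 - 0)*(-216)/349 = -(230 + 0**2 - 33*0)*(-216)/349 = -(230 + 0 + 0)*(-216)/349 = -230*(-216)/349 = -1*(-49680/349) = 49680/349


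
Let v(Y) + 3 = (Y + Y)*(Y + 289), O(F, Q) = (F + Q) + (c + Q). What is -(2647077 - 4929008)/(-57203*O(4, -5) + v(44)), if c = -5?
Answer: 2281931/658534 ≈ 3.4652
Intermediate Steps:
O(F, Q) = -5 + F + 2*Q (O(F, Q) = (F + Q) + (-5 + Q) = -5 + F + 2*Q)
v(Y) = -3 + 2*Y*(289 + Y) (v(Y) = -3 + (Y + Y)*(Y + 289) = -3 + (2*Y)*(289 + Y) = -3 + 2*Y*(289 + Y))
-(2647077 - 4929008)/(-57203*O(4, -5) + v(44)) = -(2647077 - 4929008)/(-57203*(-5 + 4 + 2*(-5)) + (-3 + 2*44² + 578*44)) = -(-2281931)/(-57203*(-5 + 4 - 10) + (-3 + 2*1936 + 25432)) = -(-2281931)/(-57203*(-11) + (-3 + 3872 + 25432)) = -(-2281931)/(629233 + 29301) = -(-2281931)/658534 = -1*(-2281931/658534) = 2281931/658534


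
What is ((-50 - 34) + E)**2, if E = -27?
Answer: 12321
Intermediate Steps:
((-50 - 34) + E)**2 = ((-50 - 34) - 27)**2 = (-84 - 27)**2 = (-111)**2 = 12321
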